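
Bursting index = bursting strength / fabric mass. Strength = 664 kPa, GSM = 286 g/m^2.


Formula: Bursting Index = Bursting Strength / Fabric GSM
BI = 664 kPa / 286 g/m^2
BI = 2.322 kPa/(g/m^2)

2.322 kPa/(g/m^2)


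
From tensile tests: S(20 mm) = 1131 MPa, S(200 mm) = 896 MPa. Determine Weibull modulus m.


Formula: m = ln(L1/L2) / ln(S2/S1)
Step 1: ln(L1/L2) = ln(20/200) = -2.30259
Step 2: S2/S1 = 896/1131 = 0.79222
Step 3: ln(S2/S1) = ln(0.79222) = -0.23292
Step 4: m = -2.30259 / -0.23292 = 9.89

9.89 (Weibull m)


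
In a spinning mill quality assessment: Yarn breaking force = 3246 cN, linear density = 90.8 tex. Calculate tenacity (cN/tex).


Formula: Tenacity = Breaking force / Linear density
Tenacity = 3246 cN / 90.8 tex
Tenacity = 35.75 cN/tex

35.75 cN/tex


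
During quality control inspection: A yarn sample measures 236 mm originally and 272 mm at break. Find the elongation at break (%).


Formula: Elongation (%) = ((L_break - L0) / L0) * 100
Step 1: Extension = 272 - 236 = 36 mm
Step 2: Elongation = (36 / 236) * 100
Step 3: Elongation = 0.152542 * 100 = 15.2542% ≈ 15.3%

15.3%


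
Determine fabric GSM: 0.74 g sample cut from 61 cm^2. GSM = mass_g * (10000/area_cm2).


Formula: GSM = mass_g / area_m2
Step 1: Convert area: 61 cm^2 = 61 / 10000 = 0.0061 m^2
Step 2: GSM = 0.74 g / 0.0061 m^2 = 121.3 g/m^2

121.3 g/m^2


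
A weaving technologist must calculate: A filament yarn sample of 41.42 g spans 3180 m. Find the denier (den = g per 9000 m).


Formula: den = (mass_g / length_m) * 9000
Substituting: den = (41.42 / 3180) * 9000
Intermediate: 41.42 / 3180 = 0.01302516 g/m
den = 0.01302516 * 9000 = 117.2 denier

117.2 denier


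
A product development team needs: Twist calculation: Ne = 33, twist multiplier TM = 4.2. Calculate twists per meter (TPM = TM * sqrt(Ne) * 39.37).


Formula: TPM = TM * sqrt(Ne) * 39.37
Step 1: sqrt(Ne) = sqrt(33) = 5.7446
Step 2: TM * sqrt(Ne) = 4.2 * 5.7446 = 24.1273
Step 3: TPM = 24.1273 * 39.37 = 950 twists/m

950 twists/m


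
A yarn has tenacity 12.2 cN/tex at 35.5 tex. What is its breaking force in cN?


Formula: Breaking force = Tenacity * Linear density
F = 12.2 cN/tex * 35.5 tex
F = 433.10 cN

433.10 cN


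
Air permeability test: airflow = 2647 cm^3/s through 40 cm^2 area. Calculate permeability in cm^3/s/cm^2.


Formula: Air Permeability = Airflow / Test Area
AP = 2647 cm^3/s / 40 cm^2
AP = 66.2 cm^3/s/cm^2

66.2 cm^3/s/cm^2


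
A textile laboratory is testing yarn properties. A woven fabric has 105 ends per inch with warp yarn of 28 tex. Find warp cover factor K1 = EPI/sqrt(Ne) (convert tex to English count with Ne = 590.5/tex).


Formula: K1 = EPI / sqrt(Ne), with Ne = 590.5 / tex_warp
Step 1: Ne = 590.5 / 28 = 21.089
Step 2: sqrt(Ne) = sqrt(21.089) = 4.5923
Step 3: K1 = 105 / 4.5923 = 22.9

22.9


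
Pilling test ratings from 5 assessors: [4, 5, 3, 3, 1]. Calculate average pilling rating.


Formula: Mean = sum / count
Sum = 4 + 5 + 3 + 3 + 1 = 16
Mean = 16 / 5 = 3.2

3.2


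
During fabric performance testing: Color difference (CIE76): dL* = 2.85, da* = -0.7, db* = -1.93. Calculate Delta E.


Formula: Delta E = sqrt(dL*^2 + da*^2 + db*^2)
Step 1: dL*^2 = 2.85^2 = 8.1225
Step 2: da*^2 = (-0.7)^2 = 0.49
Step 3: db*^2 = (-1.93)^2 = 3.7249
Step 4: Sum = 8.1225 + 0.49 + 3.7249 = 12.3374
Step 5: Delta E = sqrt(12.3374) = 3.51

3.51 Delta E


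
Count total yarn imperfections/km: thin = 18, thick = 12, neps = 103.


Formula: Total = thin places + thick places + neps
Total = 18 + 12 + 103
Total = 133 imperfections/km

133 imperfections/km


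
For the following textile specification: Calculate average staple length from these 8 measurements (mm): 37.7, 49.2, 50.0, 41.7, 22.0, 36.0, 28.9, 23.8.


Formula: Mean = sum of lengths / count
Sum = 37.7 + 49.2 + 50.0 + 41.7 + 22.0 + 36.0 + 28.9 + 23.8
Sum = 289.3 mm
Mean = 289.3 / 8 = 36.16 mm

36.16 mm


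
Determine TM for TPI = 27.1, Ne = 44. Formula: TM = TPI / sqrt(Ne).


Formula: TM = TPI / sqrt(Ne)
Step 1: sqrt(Ne) = sqrt(44) = 6.6332
Step 2: TM = 27.1 / 6.6332 = 4.09

4.09 TM


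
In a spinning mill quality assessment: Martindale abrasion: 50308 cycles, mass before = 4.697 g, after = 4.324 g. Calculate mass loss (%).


Formula: Mass loss% = ((m_before - m_after) / m_before) * 100
Step 1: Mass loss = 4.697 - 4.324 = 0.373 g
Step 2: Ratio = 0.373 / 4.697 = 0.0794124
Step 3: Mass loss% = 0.0794124 * 100 = 7.94124% ≈ 7.94%

7.94%


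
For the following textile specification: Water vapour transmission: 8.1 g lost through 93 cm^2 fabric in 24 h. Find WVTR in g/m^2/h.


Formula: WVTR = mass_loss / (area * time)
Step 1: Convert area: 93 cm^2 = 0.0093 m^2
Step 2: WVTR = 8.1 g / (0.0093 m^2 * 24 h)
Step 3: WVTR = 8.1 / 0.2232 = 36.3 g/m^2/h

36.3 g/m^2/h


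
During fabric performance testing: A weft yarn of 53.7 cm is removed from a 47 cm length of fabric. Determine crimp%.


Formula: Crimp% = ((L_yarn - L_fabric) / L_fabric) * 100
Step 1: Extension = 53.7 - 47 = 6.7 cm
Step 2: Crimp% = (6.7 / 47) * 100
Step 3: Crimp% = 0.142553 * 100 = 14.2553% ≈ 14.3%

14.3%


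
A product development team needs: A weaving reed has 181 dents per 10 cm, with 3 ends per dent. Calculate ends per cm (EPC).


Formula: EPC = (dents per 10 cm * ends per dent) / 10
Step 1: Total ends per 10 cm = 181 * 3 = 543
Step 2: EPC = 543 / 10 = 54.3 ends/cm

54.3 ends/cm


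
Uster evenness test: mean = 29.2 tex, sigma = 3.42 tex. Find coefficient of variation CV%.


Formula: CV% = (standard deviation / mean) * 100
Step 1: Ratio = 3.42 / 29.2 = 0.117123
Step 2: CV% = 0.117123 * 100 = 11.7123% ≈ 11.7%

11.7%


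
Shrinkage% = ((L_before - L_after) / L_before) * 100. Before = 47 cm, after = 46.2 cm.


Formula: Shrinkage% = ((L_before - L_after) / L_before) * 100
Step 1: Shrinkage = 47 - 46.2 = 0.8 cm
Step 2: Shrinkage% = (0.8 / 47) * 100
Step 3: Shrinkage% = 0.017021 * 100 = 1.7021% ≈ 1.7%

1.7%


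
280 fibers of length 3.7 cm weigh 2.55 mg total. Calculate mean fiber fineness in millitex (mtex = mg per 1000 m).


Formula: fineness (mtex) = mass (mg) / total length (km) = (mass_mg / total_length_m) * 1000
Step 1: Convert fiber length: 3.7 cm = 0.037 m
Step 2: Total fiber length = 280 * 0.037 = 10.36 m
Step 3: Linear density = 2.55 mg / 10.36 m = 0.2461 mg/m
Step 4: fineness = 0.2461 * 1000 = 246.1 mtex

246.1 mtex


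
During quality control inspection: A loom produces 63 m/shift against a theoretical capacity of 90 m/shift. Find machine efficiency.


Formula: Efficiency% = (Actual output / Theoretical output) * 100
Efficiency% = (63 / 90) * 100
Efficiency% = 0.7 * 100 = 70.0%

70.0%


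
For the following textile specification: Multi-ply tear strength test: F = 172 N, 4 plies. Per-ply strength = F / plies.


Formula: Per-ply strength = Total force / Number of plies
Per-ply = 172 N / 4
Per-ply = 43 N

43 N


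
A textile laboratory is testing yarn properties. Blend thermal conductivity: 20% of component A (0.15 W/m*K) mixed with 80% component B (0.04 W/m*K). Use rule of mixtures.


Formula: Blend property = (fraction_A * property_A) + (fraction_B * property_B)
Step 1: Contribution A = 20/100 * 0.15 W/m*K = 0.03 W/m*K
Step 2: Contribution B = 80/100 * 0.04 W/m*K = 0.032 W/m*K
Step 3: Blend thermal conductivity = 0.03 + 0.032 = 0.062 W/m*K

0.062 W/m*K


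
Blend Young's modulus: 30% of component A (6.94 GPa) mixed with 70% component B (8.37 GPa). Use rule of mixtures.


Formula: Blend property = (fraction_A * property_A) + (fraction_B * property_B)
Step 1: Contribution A = 30/100 * 6.94 GPa = 2.082 GPa
Step 2: Contribution B = 70/100 * 8.37 GPa = 5.859 GPa
Step 3: Blend Young's modulus = 2.082 + 5.859 = 7.941 GPa

7.941 GPa


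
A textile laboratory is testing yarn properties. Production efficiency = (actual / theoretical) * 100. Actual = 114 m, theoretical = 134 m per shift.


Formula: Efficiency% = (Actual output / Theoretical output) * 100
Efficiency% = (114 / 134) * 100
Efficiency% = 0.850746 * 100 = 85.0746% ≈ 85.1%

85.1%


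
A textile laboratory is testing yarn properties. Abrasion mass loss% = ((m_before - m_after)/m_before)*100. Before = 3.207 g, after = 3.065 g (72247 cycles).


Formula: Mass loss% = ((m_before - m_after) / m_before) * 100
Step 1: Mass loss = 3.207 - 3.065 = 0.142 g
Step 2: Ratio = 0.142 / 3.207 = 0.0442781
Step 3: Mass loss% = 0.0442781 * 100 = 4.42781% ≈ 4.43%

4.43%


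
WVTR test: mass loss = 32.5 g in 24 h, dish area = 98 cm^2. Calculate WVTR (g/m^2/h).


Formula: WVTR = mass_loss / (area * time)
Step 1: Convert area: 98 cm^2 = 0.0098 m^2
Step 2: WVTR = 32.5 g / (0.0098 m^2 * 24 h)
Step 3: WVTR = 32.5 / 0.2352 = 138.2 g/m^2/h

138.2 g/m^2/h


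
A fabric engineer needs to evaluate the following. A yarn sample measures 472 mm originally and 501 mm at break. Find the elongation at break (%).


Formula: Elongation (%) = ((L_break - L0) / L0) * 100
Step 1: Extension = 501 - 472 = 29 mm
Step 2: Elongation = (29 / 472) * 100
Step 3: Elongation = 0.061441 * 100 = 6.1441% ≈ 6.1%

6.1%


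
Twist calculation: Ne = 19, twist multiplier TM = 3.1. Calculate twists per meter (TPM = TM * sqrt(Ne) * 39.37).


Formula: TPM = TM * sqrt(Ne) * 39.37
Step 1: sqrt(Ne) = sqrt(19) = 4.3589
Step 2: TM * sqrt(Ne) = 3.1 * 4.3589 = 13.5126
Step 3: TPM = 13.5126 * 39.37 = 532 twists/m

532 twists/m


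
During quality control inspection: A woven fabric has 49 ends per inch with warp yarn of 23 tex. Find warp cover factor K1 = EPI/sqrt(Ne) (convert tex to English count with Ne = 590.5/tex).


Formula: K1 = EPI / sqrt(Ne), with Ne = 590.5 / tex_warp
Step 1: Ne = 590.5 / 23 = 25.674
Step 2: sqrt(Ne) = sqrt(25.674) = 5.067
Step 3: K1 = 49 / 5.067 = 9.7

9.7


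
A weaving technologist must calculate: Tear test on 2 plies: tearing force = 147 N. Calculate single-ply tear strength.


Formula: Per-ply strength = Total force / Number of plies
Per-ply = 147 N / 2
Per-ply = 73.5 N

73.5 N


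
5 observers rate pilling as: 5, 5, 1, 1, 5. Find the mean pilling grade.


Formula: Mean = sum / count
Sum = 5 + 5 + 1 + 1 + 5 = 17
Mean = 17 / 5 = 3.4

3.4


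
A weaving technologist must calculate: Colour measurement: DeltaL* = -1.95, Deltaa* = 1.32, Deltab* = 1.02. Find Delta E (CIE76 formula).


Formula: Delta E = sqrt(dL*^2 + da*^2 + db*^2)
Step 1: dL*^2 = (-1.95)^2 = 3.8025
Step 2: da*^2 = 1.32^2 = 1.7424
Step 3: db*^2 = 1.02^2 = 1.0404
Step 4: Sum = 3.8025 + 1.7424 + 1.0404 = 6.5853
Step 5: Delta E = sqrt(6.5853) = 2.57

2.57 Delta E


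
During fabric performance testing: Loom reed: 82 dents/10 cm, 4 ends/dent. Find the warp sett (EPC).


Formula: EPC = (dents per 10 cm * ends per dent) / 10
Step 1: Total ends per 10 cm = 82 * 4 = 328
Step 2: EPC = 328 / 10 = 32.8 ends/cm

32.8 ends/cm


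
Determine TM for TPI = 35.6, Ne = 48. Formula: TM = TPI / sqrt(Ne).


Formula: TM = TPI / sqrt(Ne)
Step 1: sqrt(Ne) = sqrt(48) = 6.9282
Step 2: TM = 35.6 / 6.9282 = 5.14

5.14 TM


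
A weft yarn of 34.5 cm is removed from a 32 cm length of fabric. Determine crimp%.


Formula: Crimp% = ((L_yarn - L_fabric) / L_fabric) * 100
Step 1: Extension = 34.5 - 32 = 2.5 cm
Step 2: Crimp% = (2.5 / 32) * 100
Step 3: Crimp% = 0.078125 * 100 = 7.8125% ≈ 7.8%

7.8%


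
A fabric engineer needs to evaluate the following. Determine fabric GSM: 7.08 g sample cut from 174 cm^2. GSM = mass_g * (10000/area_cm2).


Formula: GSM = mass_g / area_m2
Step 1: Convert area: 174 cm^2 = 174 / 10000 = 0.0174 m^2
Step 2: GSM = 7.08 g / 0.0174 m^2 = 406.9 g/m^2

406.9 g/m^2


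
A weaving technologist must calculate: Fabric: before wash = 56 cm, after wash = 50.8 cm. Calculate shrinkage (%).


Formula: Shrinkage% = ((L_before - L_after) / L_before) * 100
Step 1: Shrinkage = 56 - 50.8 = 5.2 cm
Step 2: Shrinkage% = (5.2 / 56) * 100
Step 3: Shrinkage% = 0.092857 * 100 = 9.2857% ≈ 9.3%

9.3%


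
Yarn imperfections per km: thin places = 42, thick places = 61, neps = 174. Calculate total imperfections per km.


Formula: Total = thin places + thick places + neps
Total = 42 + 61 + 174
Total = 277 imperfections/km

277 imperfections/km


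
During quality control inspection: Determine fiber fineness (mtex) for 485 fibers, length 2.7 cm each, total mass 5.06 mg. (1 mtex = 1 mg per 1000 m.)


Formula: fineness (mtex) = mass (mg) / total length (km) = (mass_mg / total_length_m) * 1000
Step 1: Convert fiber length: 2.7 cm = 0.027 m
Step 2: Total fiber length = 485 * 0.027 = 13.095 m
Step 3: Linear density = 5.06 mg / 13.095 m = 0.3864 mg/m
Step 4: fineness = 0.3864 * 1000 = 386.4 mtex

386.4 mtex


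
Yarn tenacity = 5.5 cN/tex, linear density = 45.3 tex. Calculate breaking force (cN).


Formula: Breaking force = Tenacity * Linear density
F = 5.5 cN/tex * 45.3 tex
F = 249.15 cN

249.15 cN


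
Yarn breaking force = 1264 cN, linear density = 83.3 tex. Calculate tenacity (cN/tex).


Formula: Tenacity = Breaking force / Linear density
Tenacity = 1264 cN / 83.3 tex
Tenacity = 15.17 cN/tex

15.17 cN/tex


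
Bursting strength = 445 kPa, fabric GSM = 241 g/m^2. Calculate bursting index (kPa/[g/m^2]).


Formula: Bursting Index = Bursting Strength / Fabric GSM
BI = 445 kPa / 241 g/m^2
BI = 1.846 kPa/(g/m^2)

1.846 kPa/(g/m^2)


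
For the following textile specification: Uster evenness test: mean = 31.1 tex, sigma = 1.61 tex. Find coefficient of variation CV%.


Formula: CV% = (standard deviation / mean) * 100
Step 1: Ratio = 1.61 / 31.1 = 0.051768
Step 2: CV% = 0.051768 * 100 = 5.1768% ≈ 5.2%

5.2%


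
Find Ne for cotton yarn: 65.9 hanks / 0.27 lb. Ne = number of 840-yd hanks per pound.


Formula: Ne = hanks / mass_lb
Substituting: Ne = 65.9 / 0.27
Ne = 244.1

244.1 Ne


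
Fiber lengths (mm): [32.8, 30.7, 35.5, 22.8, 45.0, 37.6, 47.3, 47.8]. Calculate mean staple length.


Formula: Mean = sum of lengths / count
Sum = 32.8 + 30.7 + 35.5 + 22.8 + 45.0 + 37.6 + 47.3 + 47.8
Sum = 299.5 mm
Mean = 299.5 / 8 = 37.44 mm

37.44 mm


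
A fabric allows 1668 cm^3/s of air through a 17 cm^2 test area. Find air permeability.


Formula: Air Permeability = Airflow / Test Area
AP = 1668 cm^3/s / 17 cm^2
AP = 98.1 cm^3/s/cm^2

98.1 cm^3/s/cm^2


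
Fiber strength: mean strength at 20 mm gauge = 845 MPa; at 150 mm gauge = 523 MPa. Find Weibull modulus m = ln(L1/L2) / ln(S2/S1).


Formula: m = ln(L1/L2) / ln(S2/S1)
Step 1: ln(L1/L2) = ln(20/150) = -2.01490
Step 2: S2/S1 = 523/845 = 0.61893
Step 3: ln(S2/S1) = ln(0.61893) = -0.47976
Step 4: m = -2.01490 / -0.47976 = 4.20

4.20 (Weibull m)


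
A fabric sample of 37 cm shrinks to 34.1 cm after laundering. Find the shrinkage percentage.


Formula: Shrinkage% = ((L_before - L_after) / L_before) * 100
Step 1: Shrinkage = 37 - 34.1 = 2.9 cm
Step 2: Shrinkage% = (2.9 / 37) * 100
Step 3: Shrinkage% = 0.078378 * 100 = 7.8378% ≈ 7.8%

7.8%


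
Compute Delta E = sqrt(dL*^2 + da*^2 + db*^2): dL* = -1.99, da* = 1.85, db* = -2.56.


Formula: Delta E = sqrt(dL*^2 + da*^2 + db*^2)
Step 1: dL*^2 = (-1.99)^2 = 3.9601
Step 2: da*^2 = 1.85^2 = 3.4225
Step 3: db*^2 = (-2.56)^2 = 6.5536
Step 4: Sum = 3.9601 + 3.4225 + 6.5536 = 13.9362
Step 5: Delta E = sqrt(13.9362) = 3.73

3.73 Delta E


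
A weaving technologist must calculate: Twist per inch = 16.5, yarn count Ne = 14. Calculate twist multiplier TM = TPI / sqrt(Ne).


Formula: TM = TPI / sqrt(Ne)
Step 1: sqrt(Ne) = sqrt(14) = 3.7417
Step 2: TM = 16.5 / 3.7417 = 4.41

4.41 TM


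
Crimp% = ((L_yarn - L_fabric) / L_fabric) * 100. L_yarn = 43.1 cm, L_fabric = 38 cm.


Formula: Crimp% = ((L_yarn - L_fabric) / L_fabric) * 100
Step 1: Extension = 43.1 - 38 = 5.1 cm
Step 2: Crimp% = (5.1 / 38) * 100
Step 3: Crimp% = 0.134211 * 100 = 13.4211% ≈ 13.4%

13.4%


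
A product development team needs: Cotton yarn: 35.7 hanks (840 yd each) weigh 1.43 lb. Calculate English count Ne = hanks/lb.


Formula: Ne = hanks / mass_lb
Substituting: Ne = 35.7 / 1.43
Ne = 25.0

25.0 Ne


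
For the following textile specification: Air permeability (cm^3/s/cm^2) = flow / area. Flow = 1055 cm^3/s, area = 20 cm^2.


Formula: Air Permeability = Airflow / Test Area
AP = 1055 cm^3/s / 20 cm^2
AP = 52.8 cm^3/s/cm^2

52.8 cm^3/s/cm^2


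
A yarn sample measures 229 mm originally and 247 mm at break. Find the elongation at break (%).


Formula: Elongation (%) = ((L_break - L0) / L0) * 100
Step 1: Extension = 247 - 229 = 18 mm
Step 2: Elongation = (18 / 229) * 100
Step 3: Elongation = 0.078603 * 100 = 7.8603% ≈ 7.9%

7.9%


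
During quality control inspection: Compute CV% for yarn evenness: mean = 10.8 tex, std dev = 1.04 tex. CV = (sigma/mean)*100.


Formula: CV% = (standard deviation / mean) * 100
Step 1: Ratio = 1.04 / 10.8 = 0.096296
Step 2: CV% = 0.096296 * 100 = 9.6296% ≈ 9.6%

9.6%


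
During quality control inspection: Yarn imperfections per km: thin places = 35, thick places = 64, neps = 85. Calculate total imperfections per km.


Formula: Total = thin places + thick places + neps
Total = 35 + 64 + 85
Total = 184 imperfections/km

184 imperfections/km


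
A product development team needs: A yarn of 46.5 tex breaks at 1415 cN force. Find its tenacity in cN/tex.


Formula: Tenacity = Breaking force / Linear density
Tenacity = 1415 cN / 46.5 tex
Tenacity = 30.43 cN/tex

30.43 cN/tex


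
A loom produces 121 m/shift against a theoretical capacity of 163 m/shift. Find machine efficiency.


Formula: Efficiency% = (Actual output / Theoretical output) * 100
Efficiency% = (121 / 163) * 100
Efficiency% = 0.742331 * 100 = 74.2331% ≈ 74.2%

74.2%


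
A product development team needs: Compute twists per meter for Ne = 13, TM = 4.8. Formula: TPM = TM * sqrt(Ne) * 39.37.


Formula: TPM = TM * sqrt(Ne) * 39.37
Step 1: sqrt(Ne) = sqrt(13) = 3.6056
Step 2: TM * sqrt(Ne) = 4.8 * 3.6056 = 17.3069
Step 3: TPM = 17.3069 * 39.37 = 681 twists/m

681 twists/m


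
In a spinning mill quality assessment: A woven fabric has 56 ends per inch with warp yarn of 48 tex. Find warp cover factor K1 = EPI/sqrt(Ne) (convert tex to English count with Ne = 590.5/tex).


Formula: K1 = EPI / sqrt(Ne), with Ne = 590.5 / tex_warp
Step 1: Ne = 590.5 / 48 = 12.302
Step 2: sqrt(Ne) = sqrt(12.302) = 3.5074
Step 3: K1 = 56 / 3.5074 = 16.0

16.0


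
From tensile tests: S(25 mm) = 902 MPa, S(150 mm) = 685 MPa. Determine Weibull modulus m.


Formula: m = ln(L1/L2) / ln(S2/S1)
Step 1: ln(L1/L2) = ln(25/150) = -1.79176
Step 2: S2/S1 = 685/902 = 0.75942
Step 3: ln(S2/S1) = ln(0.75942) = -0.27520
Step 4: m = -1.79176 / -0.27520 = 6.51

6.51 (Weibull m)


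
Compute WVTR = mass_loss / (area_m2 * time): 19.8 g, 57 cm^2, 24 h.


Formula: WVTR = mass_loss / (area * time)
Step 1: Convert area: 57 cm^2 = 0.0057 m^2
Step 2: WVTR = 19.8 g / (0.0057 m^2 * 24 h)
Step 3: WVTR = 19.8 / 0.1368 = 144.7 g/m^2/h

144.7 g/m^2/h


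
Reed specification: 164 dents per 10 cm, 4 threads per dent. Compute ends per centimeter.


Formula: EPC = (dents per 10 cm * ends per dent) / 10
Step 1: Total ends per 10 cm = 164 * 4 = 656
Step 2: EPC = 656 / 10 = 65.6 ends/cm

65.6 ends/cm


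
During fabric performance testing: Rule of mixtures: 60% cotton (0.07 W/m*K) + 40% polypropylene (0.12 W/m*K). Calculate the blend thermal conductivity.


Formula: Blend property = (fraction_A * property_A) + (fraction_B * property_B)
Step 1: Contribution A = 60/100 * 0.07 W/m*K = 0.042 W/m*K
Step 2: Contribution B = 40/100 * 0.12 W/m*K = 0.048 W/m*K
Step 3: Blend thermal conductivity = 0.042 + 0.048 = 0.09 W/m*K

0.09 W/m*K


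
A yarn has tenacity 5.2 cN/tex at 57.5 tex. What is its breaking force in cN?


Formula: Breaking force = Tenacity * Linear density
F = 5.2 cN/tex * 57.5 tex
F = 299.00 cN

299.00 cN


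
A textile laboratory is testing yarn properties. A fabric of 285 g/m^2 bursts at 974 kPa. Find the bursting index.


Formula: Bursting Index = Bursting Strength / Fabric GSM
BI = 974 kPa / 285 g/m^2
BI = 3.418 kPa/(g/m^2)

3.418 kPa/(g/m^2)


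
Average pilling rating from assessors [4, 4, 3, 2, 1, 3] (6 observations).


Formula: Mean = sum / count
Sum = 4 + 4 + 3 + 2 + 1 + 3 = 17
Mean = 17 / 6 = 2.8

2.8


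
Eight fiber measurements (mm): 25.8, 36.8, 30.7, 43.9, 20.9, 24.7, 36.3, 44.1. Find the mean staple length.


Formula: Mean = sum of lengths / count
Sum = 25.8 + 36.8 + 30.7 + 43.9 + 20.9 + 24.7 + 36.3 + 44.1
Sum = 263.2 mm
Mean = 263.2 / 8 = 32.90 mm

32.90 mm


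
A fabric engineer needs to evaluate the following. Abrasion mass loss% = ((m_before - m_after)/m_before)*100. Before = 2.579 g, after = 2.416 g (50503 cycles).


Formula: Mass loss% = ((m_before - m_after) / m_before) * 100
Step 1: Mass loss = 2.579 - 2.416 = 0.163 g
Step 2: Ratio = 0.163 / 2.579 = 0.0632028
Step 3: Mass loss% = 0.0632028 * 100 = 6.32028% ≈ 6.32%

6.32%


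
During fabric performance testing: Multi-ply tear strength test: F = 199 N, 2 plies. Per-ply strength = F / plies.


Formula: Per-ply strength = Total force / Number of plies
Per-ply = 199 N / 2
Per-ply = 99.5 N

99.5 N


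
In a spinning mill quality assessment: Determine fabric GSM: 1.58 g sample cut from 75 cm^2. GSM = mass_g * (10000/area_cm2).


Formula: GSM = mass_g / area_m2
Step 1: Convert area: 75 cm^2 = 75 / 10000 = 0.0075 m^2
Step 2: GSM = 1.58 g / 0.0075 m^2 = 210.7 g/m^2

210.7 g/m^2


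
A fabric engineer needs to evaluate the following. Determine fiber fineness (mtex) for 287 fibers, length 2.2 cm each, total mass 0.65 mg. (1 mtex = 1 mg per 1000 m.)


Formula: fineness (mtex) = mass (mg) / total length (km) = (mass_mg / total_length_m) * 1000
Step 1: Convert fiber length: 2.2 cm = 0.022 m
Step 2: Total fiber length = 287 * 0.022 = 6.314 m
Step 3: Linear density = 0.65 mg / 6.314 m = 0.1029 mg/m
Step 4: fineness = 0.1029 * 1000 = 102.9 mtex

102.9 mtex


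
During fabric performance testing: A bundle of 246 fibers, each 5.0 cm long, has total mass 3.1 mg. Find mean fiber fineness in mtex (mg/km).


Formula: fineness (mtex) = mass (mg) / total length (km) = (mass_mg / total_length_m) * 1000
Step 1: Convert fiber length: 5.0 cm = 0.05 m
Step 2: Total fiber length = 246 * 0.05 = 12.3 m
Step 3: Linear density = 3.1 mg / 12.3 m = 0.2520 mg/m
Step 4: fineness = 0.2520 * 1000 = 252.0 mtex

252.0 mtex


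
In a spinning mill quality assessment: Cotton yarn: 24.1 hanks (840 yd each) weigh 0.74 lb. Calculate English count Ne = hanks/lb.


Formula: Ne = hanks / mass_lb
Substituting: Ne = 24.1 / 0.74
Ne = 32.6

32.6 Ne


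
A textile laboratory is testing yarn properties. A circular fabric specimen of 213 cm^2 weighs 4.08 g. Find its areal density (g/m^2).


Formula: GSM = mass_g / area_m2
Step 1: Convert area: 213 cm^2 = 213 / 10000 = 0.0213 m^2
Step 2: GSM = 4.08 g / 0.0213 m^2 = 191.5 g/m^2

191.5 g/m^2


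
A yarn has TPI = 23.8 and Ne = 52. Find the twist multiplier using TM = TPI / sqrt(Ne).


Formula: TM = TPI / sqrt(Ne)
Step 1: sqrt(Ne) = sqrt(52) = 7.2111
Step 2: TM = 23.8 / 7.2111 = 3.30

3.30 TM


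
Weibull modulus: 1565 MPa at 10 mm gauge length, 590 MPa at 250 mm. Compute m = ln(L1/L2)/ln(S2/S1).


Formula: m = ln(L1/L2) / ln(S2/S1)
Step 1: ln(L1/L2) = ln(10/250) = -3.21888
Step 2: S2/S1 = 590/1565 = 0.377
Step 3: ln(S2/S1) = ln(0.377) = -0.97551
Step 4: m = -3.21888 / -0.97551 = 3.30

3.30 (Weibull m)


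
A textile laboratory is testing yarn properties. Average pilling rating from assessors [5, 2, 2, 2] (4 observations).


Formula: Mean = sum / count
Sum = 5 + 2 + 2 + 2 = 11
Mean = 11 / 4 = 2.8

2.8


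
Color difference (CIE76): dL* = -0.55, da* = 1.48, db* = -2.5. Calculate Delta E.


Formula: Delta E = sqrt(dL*^2 + da*^2 + db*^2)
Step 1: dL*^2 = (-0.55)^2 = 0.3025
Step 2: da*^2 = 1.48^2 = 2.1904
Step 3: db*^2 = (-2.5)^2 = 6.25
Step 4: Sum = 0.3025 + 2.1904 + 6.25 = 8.7429
Step 5: Delta E = sqrt(8.7429) = 2.96

2.96 Delta E


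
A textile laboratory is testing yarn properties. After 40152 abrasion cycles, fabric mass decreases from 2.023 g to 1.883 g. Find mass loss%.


Formula: Mass loss% = ((m_before - m_after) / m_before) * 100
Step 1: Mass loss = 2.023 - 1.883 = 0.14 g
Step 2: Ratio = 0.14 / 2.023 = 0.0692042
Step 3: Mass loss% = 0.0692042 * 100 = 6.92042% ≈ 6.92%

6.92%


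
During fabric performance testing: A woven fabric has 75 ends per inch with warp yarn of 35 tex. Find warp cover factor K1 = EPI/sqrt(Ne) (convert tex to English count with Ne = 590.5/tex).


Formula: K1 = EPI / sqrt(Ne), with Ne = 590.5 / tex_warp
Step 1: Ne = 590.5 / 35 = 16.871
Step 2: sqrt(Ne) = sqrt(16.871) = 4.1074
Step 3: K1 = 75 / 4.1074 = 18.3

18.3


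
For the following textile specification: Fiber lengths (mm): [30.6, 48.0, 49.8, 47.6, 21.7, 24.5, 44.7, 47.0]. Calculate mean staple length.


Formula: Mean = sum of lengths / count
Sum = 30.6 + 48.0 + 49.8 + 47.6 + 21.7 + 24.5 + 44.7 + 47.0
Sum = 313.9 mm
Mean = 313.9 / 8 = 39.24 mm

39.24 mm


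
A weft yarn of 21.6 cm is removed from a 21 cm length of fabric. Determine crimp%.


Formula: Crimp% = ((L_yarn - L_fabric) / L_fabric) * 100
Step 1: Extension = 21.6 - 21 = 0.6 cm
Step 2: Crimp% = (0.6 / 21) * 100
Step 3: Crimp% = 0.028571 * 100 = 2.8571% ≈ 2.9%

2.9%


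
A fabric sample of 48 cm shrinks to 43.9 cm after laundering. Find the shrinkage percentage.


Formula: Shrinkage% = ((L_before - L_after) / L_before) * 100
Step 1: Shrinkage = 48 - 43.9 = 4.1 cm
Step 2: Shrinkage% = (4.1 / 48) * 100
Step 3: Shrinkage% = 0.085417 * 100 = 8.5417% ≈ 8.5%

8.5%


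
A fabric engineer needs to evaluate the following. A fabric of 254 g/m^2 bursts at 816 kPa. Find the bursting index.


Formula: Bursting Index = Bursting Strength / Fabric GSM
BI = 816 kPa / 254 g/m^2
BI = 3.213 kPa/(g/m^2)

3.213 kPa/(g/m^2)


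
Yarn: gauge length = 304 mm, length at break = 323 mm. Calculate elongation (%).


Formula: Elongation (%) = ((L_break - L0) / L0) * 100
Step 1: Extension = 323 - 304 = 19 mm
Step 2: Elongation = (19 / 304) * 100
Step 3: Elongation = 0.0625 * 100 = 6.25% ≈ 6.3%

6.3%


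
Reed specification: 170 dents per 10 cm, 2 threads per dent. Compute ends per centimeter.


Formula: EPC = (dents per 10 cm * ends per dent) / 10
Step 1: Total ends per 10 cm = 170 * 2 = 340
Step 2: EPC = 340 / 10 = 34.0 ends/cm

34.0 ends/cm


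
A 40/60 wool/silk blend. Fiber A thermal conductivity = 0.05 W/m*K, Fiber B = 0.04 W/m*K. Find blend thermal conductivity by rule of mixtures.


Formula: Blend property = (fraction_A * property_A) + (fraction_B * property_B)
Step 1: Contribution A = 40/100 * 0.05 W/m*K = 0.02 W/m*K
Step 2: Contribution B = 60/100 * 0.04 W/m*K = 0.024 W/m*K
Step 3: Blend thermal conductivity = 0.02 + 0.024 = 0.044 W/m*K

0.044 W/m*K


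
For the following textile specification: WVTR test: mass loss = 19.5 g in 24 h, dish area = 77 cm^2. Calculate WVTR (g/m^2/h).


Formula: WVTR = mass_loss / (area * time)
Step 1: Convert area: 77 cm^2 = 0.0077 m^2
Step 2: WVTR = 19.5 g / (0.0077 m^2 * 24 h)
Step 3: WVTR = 19.5 / 0.1848 = 105.5 g/m^2/h

105.5 g/m^2/h


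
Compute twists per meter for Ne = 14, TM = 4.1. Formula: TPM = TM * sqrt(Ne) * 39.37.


Formula: TPM = TM * sqrt(Ne) * 39.37
Step 1: sqrt(Ne) = sqrt(14) = 3.7417
Step 2: TM * sqrt(Ne) = 4.1 * 3.7417 = 15.341
Step 3: TPM = 15.341 * 39.37 = 604 twists/m

604 twists/m


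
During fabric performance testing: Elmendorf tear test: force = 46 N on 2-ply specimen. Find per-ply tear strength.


Formula: Per-ply strength = Total force / Number of plies
Per-ply = 46 N / 2
Per-ply = 23 N

23 N


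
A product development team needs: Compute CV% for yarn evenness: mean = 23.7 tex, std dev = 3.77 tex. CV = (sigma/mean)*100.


Formula: CV% = (standard deviation / mean) * 100
Step 1: Ratio = 3.77 / 23.7 = 0.159072
Step 2: CV% = 0.159072 * 100 = 15.9072% ≈ 15.9%

15.9%


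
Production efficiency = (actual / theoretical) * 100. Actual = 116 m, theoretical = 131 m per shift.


Formula: Efficiency% = (Actual output / Theoretical output) * 100
Efficiency% = (116 / 131) * 100
Efficiency% = 0.885496 * 100 = 88.5496% ≈ 88.5%

88.5%


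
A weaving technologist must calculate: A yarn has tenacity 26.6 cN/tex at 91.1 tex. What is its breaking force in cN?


Formula: Breaking force = Tenacity * Linear density
F = 26.6 cN/tex * 91.1 tex
F = 2423.26 cN

2423.26 cN


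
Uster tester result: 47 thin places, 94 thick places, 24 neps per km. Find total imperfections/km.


Formula: Total = thin places + thick places + neps
Total = 47 + 94 + 24
Total = 165 imperfections/km

165 imperfections/km


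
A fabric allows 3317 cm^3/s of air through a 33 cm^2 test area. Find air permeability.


Formula: Air Permeability = Airflow / Test Area
AP = 3317 cm^3/s / 33 cm^2
AP = 100.5 cm^3/s/cm^2

100.5 cm^3/s/cm^2


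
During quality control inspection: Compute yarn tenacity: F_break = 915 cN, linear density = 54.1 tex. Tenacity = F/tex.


Formula: Tenacity = Breaking force / Linear density
Tenacity = 915 cN / 54.1 tex
Tenacity = 16.91 cN/tex

16.91 cN/tex


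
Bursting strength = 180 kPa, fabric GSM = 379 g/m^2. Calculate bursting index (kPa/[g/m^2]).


Formula: Bursting Index = Bursting Strength / Fabric GSM
BI = 180 kPa / 379 g/m^2
BI = 0.475 kPa/(g/m^2)

0.475 kPa/(g/m^2)


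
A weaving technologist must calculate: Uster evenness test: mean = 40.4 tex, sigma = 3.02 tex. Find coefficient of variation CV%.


Formula: CV% = (standard deviation / mean) * 100
Step 1: Ratio = 3.02 / 40.4 = 0.074752
Step 2: CV% = 0.074752 * 100 = 7.4752% ≈ 7.5%

7.5%


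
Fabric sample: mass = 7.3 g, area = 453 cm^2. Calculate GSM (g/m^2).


Formula: GSM = mass_g / area_m2
Step 1: Convert area: 453 cm^2 = 453 / 10000 = 0.0453 m^2
Step 2: GSM = 7.3 g / 0.0453 m^2 = 161.1 g/m^2

161.1 g/m^2


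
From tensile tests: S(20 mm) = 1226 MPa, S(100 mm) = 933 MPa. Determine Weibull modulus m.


Formula: m = ln(L1/L2) / ln(S2/S1)
Step 1: ln(L1/L2) = ln(20/100) = -1.60944
Step 2: S2/S1 = 933/1226 = 0.76101
Step 3: ln(S2/S1) = ln(0.76101) = -0.27311
Step 4: m = -1.60944 / -0.27311 = 5.89

5.89 (Weibull m)


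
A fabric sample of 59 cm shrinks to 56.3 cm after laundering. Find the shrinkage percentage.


Formula: Shrinkage% = ((L_before - L_after) / L_before) * 100
Step 1: Shrinkage = 59 - 56.3 = 2.7 cm
Step 2: Shrinkage% = (2.7 / 59) * 100
Step 3: Shrinkage% = 0.045763 * 100 = 4.5763% ≈ 4.6%

4.6%


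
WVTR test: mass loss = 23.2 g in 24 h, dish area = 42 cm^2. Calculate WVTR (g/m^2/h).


Formula: WVTR = mass_loss / (area * time)
Step 1: Convert area: 42 cm^2 = 0.0042 m^2
Step 2: WVTR = 23.2 g / (0.0042 m^2 * 24 h)
Step 3: WVTR = 23.2 / 0.1008 = 230.2 g/m^2/h

230.2 g/m^2/h


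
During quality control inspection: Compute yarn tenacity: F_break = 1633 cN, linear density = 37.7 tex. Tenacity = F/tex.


Formula: Tenacity = Breaking force / Linear density
Tenacity = 1633 cN / 37.7 tex
Tenacity = 43.32 cN/tex

43.32 cN/tex


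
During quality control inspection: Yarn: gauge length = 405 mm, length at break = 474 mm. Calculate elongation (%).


Formula: Elongation (%) = ((L_break - L0) / L0) * 100
Step 1: Extension = 474 - 405 = 69 mm
Step 2: Elongation = (69 / 405) * 100
Step 3: Elongation = 0.17037 * 100 = 17.037% ≈ 17.0%

17.0%


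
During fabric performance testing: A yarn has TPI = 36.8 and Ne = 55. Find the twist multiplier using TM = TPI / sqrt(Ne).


Formula: TM = TPI / sqrt(Ne)
Step 1: sqrt(Ne) = sqrt(55) = 7.4162
Step 2: TM = 36.8 / 7.4162 = 4.96

4.96 TM


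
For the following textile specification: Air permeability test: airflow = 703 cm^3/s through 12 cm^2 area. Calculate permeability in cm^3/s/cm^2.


Formula: Air Permeability = Airflow / Test Area
AP = 703 cm^3/s / 12 cm^2
AP = 58.6 cm^3/s/cm^2

58.6 cm^3/s/cm^2


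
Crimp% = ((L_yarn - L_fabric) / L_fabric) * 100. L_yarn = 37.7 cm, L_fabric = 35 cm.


Formula: Crimp% = ((L_yarn - L_fabric) / L_fabric) * 100
Step 1: Extension = 37.7 - 35 = 2.7 cm
Step 2: Crimp% = (2.7 / 35) * 100
Step 3: Crimp% = 0.077143 * 100 = 7.7143% ≈ 7.7%

7.7%


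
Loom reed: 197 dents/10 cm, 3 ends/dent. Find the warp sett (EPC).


Formula: EPC = (dents per 10 cm * ends per dent) / 10
Step 1: Total ends per 10 cm = 197 * 3 = 591
Step 2: EPC = 591 / 10 = 59.1 ends/cm

59.1 ends/cm


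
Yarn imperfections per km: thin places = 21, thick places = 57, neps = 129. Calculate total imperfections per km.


Formula: Total = thin places + thick places + neps
Total = 21 + 57 + 129
Total = 207 imperfections/km

207 imperfections/km


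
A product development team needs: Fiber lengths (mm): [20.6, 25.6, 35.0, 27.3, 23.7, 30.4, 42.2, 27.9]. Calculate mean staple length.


Formula: Mean = sum of lengths / count
Sum = 20.6 + 25.6 + 35.0 + 27.3 + 23.7 + 30.4 + 42.2 + 27.9
Sum = 232.7 mm
Mean = 232.7 / 8 = 29.09 mm

29.09 mm


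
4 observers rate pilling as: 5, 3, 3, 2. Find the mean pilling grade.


Formula: Mean = sum / count
Sum = 5 + 3 + 3 + 2 = 13
Mean = 13 / 4 = 3.3

3.3


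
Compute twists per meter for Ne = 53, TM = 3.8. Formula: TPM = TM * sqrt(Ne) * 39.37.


Formula: TPM = TM * sqrt(Ne) * 39.37
Step 1: sqrt(Ne) = sqrt(53) = 7.2801
Step 2: TM * sqrt(Ne) = 3.8 * 7.2801 = 27.6644
Step 3: TPM = 27.6644 * 39.37 = 1089 twists/m

1089 twists/m


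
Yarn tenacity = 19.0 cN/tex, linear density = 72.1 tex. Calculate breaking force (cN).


Formula: Breaking force = Tenacity * Linear density
F = 19.0 cN/tex * 72.1 tex
F = 1369.90 cN

1369.90 cN


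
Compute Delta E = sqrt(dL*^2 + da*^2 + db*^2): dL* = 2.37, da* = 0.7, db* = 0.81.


Formula: Delta E = sqrt(dL*^2 + da*^2 + db*^2)
Step 1: dL*^2 = 2.37^2 = 5.6169
Step 2: da*^2 = 0.7^2 = 0.49
Step 3: db*^2 = 0.81^2 = 0.6561
Step 4: Sum = 5.6169 + 0.49 + 0.6561 = 6.763
Step 5: Delta E = sqrt(6.763) = 2.6

2.6 Delta E


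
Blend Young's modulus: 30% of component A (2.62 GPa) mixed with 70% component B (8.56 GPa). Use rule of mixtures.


Formula: Blend property = (fraction_A * property_A) + (fraction_B * property_B)
Step 1: Contribution A = 30/100 * 2.62 GPa = 0.786 GPa
Step 2: Contribution B = 70/100 * 8.56 GPa = 5.992 GPa
Step 3: Blend Young's modulus = 0.786 + 5.992 = 6.778 GPa

6.778 GPa


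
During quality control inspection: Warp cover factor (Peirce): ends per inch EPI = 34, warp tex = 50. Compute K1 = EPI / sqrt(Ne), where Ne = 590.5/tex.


Formula: K1 = EPI / sqrt(Ne), with Ne = 590.5 / tex_warp
Step 1: Ne = 590.5 / 50 = 11.81
Step 2: sqrt(Ne) = sqrt(11.81) = 3.4366
Step 3: K1 = 34 / 3.4366 = 9.9

9.9


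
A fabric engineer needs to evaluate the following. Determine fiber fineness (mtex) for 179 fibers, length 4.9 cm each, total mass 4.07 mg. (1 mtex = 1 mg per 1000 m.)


Formula: fineness (mtex) = mass (mg) / total length (km) = (mass_mg / total_length_m) * 1000
Step 1: Convert fiber length: 4.9 cm = 0.049 m
Step 2: Total fiber length = 179 * 0.049 = 8.771 m
Step 3: Linear density = 4.07 mg / 8.771 m = 0.4640 mg/m
Step 4: fineness = 0.4640 * 1000 = 464.0 mtex

464.0 mtex


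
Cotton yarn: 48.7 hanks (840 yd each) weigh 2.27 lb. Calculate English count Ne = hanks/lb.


Formula: Ne = hanks / mass_lb
Substituting: Ne = 48.7 / 2.27
Ne = 21.5

21.5 Ne


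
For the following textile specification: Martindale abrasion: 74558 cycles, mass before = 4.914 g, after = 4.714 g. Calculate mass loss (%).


Formula: Mass loss% = ((m_before - m_after) / m_before) * 100
Step 1: Mass loss = 4.914 - 4.714 = 0.2 g
Step 2: Ratio = 0.2 / 4.914 = 0.0407
Step 3: Mass loss% = 0.0407 * 100 = 4.07%

4.07%


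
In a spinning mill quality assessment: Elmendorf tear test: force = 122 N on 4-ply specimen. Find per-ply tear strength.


Formula: Per-ply strength = Total force / Number of plies
Per-ply = 122 N / 4
Per-ply = 30.5 N

30.5 N


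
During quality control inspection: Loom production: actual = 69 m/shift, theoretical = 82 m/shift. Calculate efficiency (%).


Formula: Efficiency% = (Actual output / Theoretical output) * 100
Efficiency% = (69 / 82) * 100
Efficiency% = 0.841463 * 100 = 84.1463% ≈ 84.1%

84.1%


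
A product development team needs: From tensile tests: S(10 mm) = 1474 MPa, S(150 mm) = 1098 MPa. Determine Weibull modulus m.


Formula: m = ln(L1/L2) / ln(S2/S1)
Step 1: ln(L1/L2) = ln(10/150) = -2.70805
Step 2: S2/S1 = 1098/1474 = 0.74491
Step 3: ln(S2/S1) = ln(0.74491) = -0.29449
Step 4: m = -2.70805 / -0.29449 = 9.20

9.20 (Weibull m)


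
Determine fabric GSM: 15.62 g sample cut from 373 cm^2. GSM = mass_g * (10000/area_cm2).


Formula: GSM = mass_g / area_m2
Step 1: Convert area: 373 cm^2 = 373 / 10000 = 0.0373 m^2
Step 2: GSM = 15.62 g / 0.0373 m^2 = 418.8 g/m^2

418.8 g/m^2


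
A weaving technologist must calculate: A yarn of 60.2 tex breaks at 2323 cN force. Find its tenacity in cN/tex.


Formula: Tenacity = Breaking force / Linear density
Tenacity = 2323 cN / 60.2 tex
Tenacity = 38.59 cN/tex

38.59 cN/tex


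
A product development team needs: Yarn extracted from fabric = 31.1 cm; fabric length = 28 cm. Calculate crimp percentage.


Formula: Crimp% = ((L_yarn - L_fabric) / L_fabric) * 100
Step 1: Extension = 31.1 - 28 = 3.1 cm
Step 2: Crimp% = (3.1 / 28) * 100
Step 3: Crimp% = 0.110714 * 100 = 11.0714% ≈ 11.1%

11.1%


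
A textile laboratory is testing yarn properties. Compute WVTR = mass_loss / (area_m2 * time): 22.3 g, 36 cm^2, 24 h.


Formula: WVTR = mass_loss / (area * time)
Step 1: Convert area: 36 cm^2 = 0.0036 m^2
Step 2: WVTR = 22.3 g / (0.0036 m^2 * 24 h)
Step 3: WVTR = 22.3 / 0.0864 = 258.1 g/m^2/h

258.1 g/m^2/h


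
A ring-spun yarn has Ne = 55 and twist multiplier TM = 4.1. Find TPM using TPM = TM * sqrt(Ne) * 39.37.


Formula: TPM = TM * sqrt(Ne) * 39.37
Step 1: sqrt(Ne) = sqrt(55) = 7.4162
Step 2: TM * sqrt(Ne) = 4.1 * 7.4162 = 30.4064
Step 3: TPM = 30.4064 * 39.37 = 1197 twists/m

1197 twists/m


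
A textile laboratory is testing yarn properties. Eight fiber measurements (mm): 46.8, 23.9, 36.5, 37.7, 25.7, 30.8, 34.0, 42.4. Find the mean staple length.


Formula: Mean = sum of lengths / count
Sum = 46.8 + 23.9 + 36.5 + 37.7 + 25.7 + 30.8 + 34.0 + 42.4
Sum = 277.8 mm
Mean = 277.8 / 8 = 34.73 mm

34.73 mm


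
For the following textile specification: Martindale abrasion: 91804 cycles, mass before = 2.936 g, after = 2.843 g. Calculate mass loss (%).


Formula: Mass loss% = ((m_before - m_after) / m_before) * 100
Step 1: Mass loss = 2.936 - 2.843 = 0.093 g
Step 2: Ratio = 0.093 / 2.936 = 0.0316757
Step 3: Mass loss% = 0.0316757 * 100 = 3.16757% ≈ 3.17%

3.17%


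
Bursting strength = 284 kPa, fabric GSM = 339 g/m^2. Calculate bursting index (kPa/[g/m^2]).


Formula: Bursting Index = Bursting Strength / Fabric GSM
BI = 284 kPa / 339 g/m^2
BI = 0.838 kPa/(g/m^2)

0.838 kPa/(g/m^2)


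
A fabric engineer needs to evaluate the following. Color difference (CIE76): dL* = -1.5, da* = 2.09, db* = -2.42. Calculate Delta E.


Formula: Delta E = sqrt(dL*^2 + da*^2 + db*^2)
Step 1: dL*^2 = (-1.5)^2 = 2.25
Step 2: da*^2 = 2.09^2 = 4.3681
Step 3: db*^2 = (-2.42)^2 = 5.8564
Step 4: Sum = 2.25 + 4.3681 + 5.8564 = 12.4745
Step 5: Delta E = sqrt(12.4745) = 3.53

3.53 Delta E


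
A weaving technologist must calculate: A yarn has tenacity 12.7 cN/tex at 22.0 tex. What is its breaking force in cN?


Formula: Breaking force = Tenacity * Linear density
F = 12.7 cN/tex * 22.0 tex
F = 279.40 cN

279.40 cN


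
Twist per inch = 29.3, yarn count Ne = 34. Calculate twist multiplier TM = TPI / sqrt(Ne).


Formula: TM = TPI / sqrt(Ne)
Step 1: sqrt(Ne) = sqrt(34) = 5.831
Step 2: TM = 29.3 / 5.831 = 5.02

5.02 TM


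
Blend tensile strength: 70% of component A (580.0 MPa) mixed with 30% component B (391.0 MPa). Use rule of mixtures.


Formula: Blend property = (fraction_A * property_A) + (fraction_B * property_B)
Step 1: Contribution A = 70/100 * 580.0 MPa = 406.0 MPa
Step 2: Contribution B = 30/100 * 391.0 MPa = 117.3 MPa
Step 3: Blend tensile strength = 406.0 + 117.3 = 523.3 MPa

523.3 MPa
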